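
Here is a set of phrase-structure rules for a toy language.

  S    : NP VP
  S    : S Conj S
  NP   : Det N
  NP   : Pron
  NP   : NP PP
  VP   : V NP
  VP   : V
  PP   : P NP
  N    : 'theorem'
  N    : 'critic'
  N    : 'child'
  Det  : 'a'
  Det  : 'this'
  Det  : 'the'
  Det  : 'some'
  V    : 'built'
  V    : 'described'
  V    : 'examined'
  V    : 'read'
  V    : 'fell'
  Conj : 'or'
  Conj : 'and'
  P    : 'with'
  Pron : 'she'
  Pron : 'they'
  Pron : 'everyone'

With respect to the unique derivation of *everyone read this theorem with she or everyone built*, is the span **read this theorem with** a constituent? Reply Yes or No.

No

[S [S [NP [Pron everyone]] [VP [V read] [NP [NP [Det this] [N theorem]] [PP [P with] [NP [Pron she]]]]]] [Conj or] [S [NP [Pron everyone]] [VP [V built]]]]
The smallest constituent containing 'read this theorem with' is the VP spanning 'read this theorem with she'; no single node in the tree dominates exactly the given words.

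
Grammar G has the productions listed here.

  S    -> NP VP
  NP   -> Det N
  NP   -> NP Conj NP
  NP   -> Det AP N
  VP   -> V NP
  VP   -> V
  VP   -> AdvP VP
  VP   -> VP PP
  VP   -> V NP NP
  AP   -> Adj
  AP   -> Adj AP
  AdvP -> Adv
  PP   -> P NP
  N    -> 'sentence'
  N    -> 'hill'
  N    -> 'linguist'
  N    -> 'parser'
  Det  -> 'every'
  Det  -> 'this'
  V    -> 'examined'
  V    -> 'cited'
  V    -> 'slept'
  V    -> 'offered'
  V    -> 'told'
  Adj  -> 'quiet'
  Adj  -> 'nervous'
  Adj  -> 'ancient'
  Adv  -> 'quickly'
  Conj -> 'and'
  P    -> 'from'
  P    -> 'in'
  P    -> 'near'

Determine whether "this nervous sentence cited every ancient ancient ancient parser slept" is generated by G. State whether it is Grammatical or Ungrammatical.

Ungrammatical

For S → NP VP, the only prefix that parses as NP is 'this nervous sentence', but the remainder 'cited every ancient ancient ancient parser slept' is not a VP under these rules.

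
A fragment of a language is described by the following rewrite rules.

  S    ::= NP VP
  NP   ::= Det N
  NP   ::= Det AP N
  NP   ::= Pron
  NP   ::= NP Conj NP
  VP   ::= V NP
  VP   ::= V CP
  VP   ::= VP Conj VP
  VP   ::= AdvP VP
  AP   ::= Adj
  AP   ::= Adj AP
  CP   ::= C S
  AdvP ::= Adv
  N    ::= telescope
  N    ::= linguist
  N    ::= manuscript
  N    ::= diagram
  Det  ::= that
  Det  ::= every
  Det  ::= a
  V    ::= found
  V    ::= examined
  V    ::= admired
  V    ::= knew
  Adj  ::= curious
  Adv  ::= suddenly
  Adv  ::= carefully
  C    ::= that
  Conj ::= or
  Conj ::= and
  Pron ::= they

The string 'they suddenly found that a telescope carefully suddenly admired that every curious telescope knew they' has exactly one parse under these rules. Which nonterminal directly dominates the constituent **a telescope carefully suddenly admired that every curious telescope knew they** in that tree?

S
  NP
    Pron: they
  VP
    AdvP
      Adv: suddenly
    VP
      V: found
      CP
        C: that
        S
          NP
            Det: a
            N: telescope
          VP
            AdvP
              Adv: carefully
            VP
              AdvP
                Adv: suddenly
              VP
                V: admired
                CP
                  C: that
                  S
                    NP
                      Det: every
                      AP
                        Adj: curious
                      N: telescope
                    VP
                      V: knew
                      NP
                        Pron: they
The span 'a telescope carefully suddenly admired that every curious telescope knew they' is the S node built by S → NP VP.
Its mother is the CP built by CP → C S.

CP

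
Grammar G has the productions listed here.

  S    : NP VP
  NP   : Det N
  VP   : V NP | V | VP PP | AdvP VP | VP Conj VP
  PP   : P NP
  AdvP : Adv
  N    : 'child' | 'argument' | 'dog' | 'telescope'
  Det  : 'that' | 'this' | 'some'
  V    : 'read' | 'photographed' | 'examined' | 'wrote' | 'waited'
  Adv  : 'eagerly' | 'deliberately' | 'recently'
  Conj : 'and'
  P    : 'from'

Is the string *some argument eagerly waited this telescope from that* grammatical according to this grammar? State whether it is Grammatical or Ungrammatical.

For S → NP VP, the only prefix that parses as NP is 'some argument', but the remainder 'eagerly waited this telescope from that' is not a VP under these rules.

Ungrammatical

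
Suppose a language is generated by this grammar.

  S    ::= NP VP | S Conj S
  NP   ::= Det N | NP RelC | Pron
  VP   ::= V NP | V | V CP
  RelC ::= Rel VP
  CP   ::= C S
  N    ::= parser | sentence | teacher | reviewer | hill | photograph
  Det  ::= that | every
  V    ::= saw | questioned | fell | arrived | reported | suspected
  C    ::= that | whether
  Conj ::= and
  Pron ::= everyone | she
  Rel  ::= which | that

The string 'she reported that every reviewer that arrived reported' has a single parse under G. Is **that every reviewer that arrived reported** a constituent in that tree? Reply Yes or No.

[S [NP [Pron she]] [VP [V reported] [CP [C that] [S [NP [NP [Det every] [N reviewer]] [RelC [Rel that] [VP [V arrived]]]] [VP [V reported]]]]]]
The words 'that every reviewer that arrived reported' are exhaustively dominated by a single CP node (built by CP → C S), so they form a constituent.

Yes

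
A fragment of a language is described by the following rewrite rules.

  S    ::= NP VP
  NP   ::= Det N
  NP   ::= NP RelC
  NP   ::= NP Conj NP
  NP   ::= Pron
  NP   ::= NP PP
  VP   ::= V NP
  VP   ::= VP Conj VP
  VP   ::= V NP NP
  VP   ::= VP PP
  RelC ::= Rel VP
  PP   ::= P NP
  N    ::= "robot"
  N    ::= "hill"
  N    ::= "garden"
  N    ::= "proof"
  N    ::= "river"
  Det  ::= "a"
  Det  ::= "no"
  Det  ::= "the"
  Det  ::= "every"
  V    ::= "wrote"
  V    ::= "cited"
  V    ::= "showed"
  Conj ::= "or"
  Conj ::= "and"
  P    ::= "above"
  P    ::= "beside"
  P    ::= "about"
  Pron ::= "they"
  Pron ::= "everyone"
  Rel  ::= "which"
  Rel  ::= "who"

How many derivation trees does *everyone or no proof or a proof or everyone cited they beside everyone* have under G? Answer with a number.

10

Two of the 10 distinct bracketings:
[S [NP [NP [Pron everyone]] [Conj or] [NP [NP [Det no] [N proof]] [Conj or] [NP [NP [Det a] [N proof]] [Conj or] [NP [Pron everyone]]]]] [VP [V cited] [NP [NP [Pron they]] [PP [P beside] [NP [Pron everyone]]]]]]
[S [NP [NP [Pron everyone]] [Conj or] [NP [NP [Det no] [N proof]] [Conj or] [NP [NP [Det a] [N proof]] [Conj or] [NP [Pron everyone]]]]] [VP [VP [V cited] [NP [Pron they]]] [PP [P beside] [NP [Pron everyone]]]]]
The difference turns on whether NP → NP PP is used at the relevant span, versus an alternative expansion of NP.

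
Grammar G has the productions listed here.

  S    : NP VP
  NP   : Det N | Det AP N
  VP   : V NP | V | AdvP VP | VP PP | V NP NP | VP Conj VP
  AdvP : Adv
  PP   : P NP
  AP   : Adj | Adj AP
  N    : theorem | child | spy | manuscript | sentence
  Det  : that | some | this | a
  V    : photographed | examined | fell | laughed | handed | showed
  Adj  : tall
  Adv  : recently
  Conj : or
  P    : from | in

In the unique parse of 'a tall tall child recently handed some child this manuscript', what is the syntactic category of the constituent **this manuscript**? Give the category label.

NP

S
  NP
    Det: a
    AP
      Adj: tall
      AP
        Adj: tall
    N: child
  VP
    AdvP
      Adv: recently
    VP
      V: handed
      NP
        Det: some
        N: child
      NP
        Det: this
        N: manuscript
The span 'this manuscript' is the NP node built by NP → Det N.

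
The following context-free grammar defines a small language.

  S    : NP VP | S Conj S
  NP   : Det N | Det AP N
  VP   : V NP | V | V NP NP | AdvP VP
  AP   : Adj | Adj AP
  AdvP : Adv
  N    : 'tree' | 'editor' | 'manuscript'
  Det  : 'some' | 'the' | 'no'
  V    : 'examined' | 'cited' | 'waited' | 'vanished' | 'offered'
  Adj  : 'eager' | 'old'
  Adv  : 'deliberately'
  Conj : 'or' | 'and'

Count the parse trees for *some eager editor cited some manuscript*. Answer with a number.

[S [NP [Det some] [AP [Adj eager]] [N editor]] [VP [V cited] [NP [Det some] [N manuscript]]]]
No rule offers an alternative attachment or grouping for any span, so this is the only derivation.

1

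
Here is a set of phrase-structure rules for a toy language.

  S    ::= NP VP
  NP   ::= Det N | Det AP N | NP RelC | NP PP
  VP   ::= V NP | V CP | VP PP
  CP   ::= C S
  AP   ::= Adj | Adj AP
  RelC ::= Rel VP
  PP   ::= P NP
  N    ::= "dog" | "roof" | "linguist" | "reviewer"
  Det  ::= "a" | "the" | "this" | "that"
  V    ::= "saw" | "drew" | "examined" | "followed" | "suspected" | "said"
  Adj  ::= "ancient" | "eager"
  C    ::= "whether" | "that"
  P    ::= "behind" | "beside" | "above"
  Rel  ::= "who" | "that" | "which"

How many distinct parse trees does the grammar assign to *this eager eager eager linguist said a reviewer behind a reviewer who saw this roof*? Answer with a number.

Two of the 3 distinct bracketings:
[S [NP [Det this] [AP [Adj eager] [AP [Adj eager] [AP [Adj eager]]]] [N linguist]] [VP [V said] [NP [NP [NP [Det a] [N reviewer]] [PP [P behind] [NP [Det a] [N reviewer]]]] [RelC [Rel who] [VP [V saw] [NP [Det this] [N roof]]]]]]]
[S [NP [Det this] [AP [Adj eager] [AP [Adj eager] [AP [Adj eager]]]] [N linguist]] [VP [V said] [NP [NP [Det a] [N reviewer]] [PP [P behind] [NP [NP [Det a] [N reviewer]] [RelC [Rel who] [VP [V saw] [NP [Det this] [N roof]]]]]]]]]
The trees differ in how a recursive rule is bracketed over the same span.

3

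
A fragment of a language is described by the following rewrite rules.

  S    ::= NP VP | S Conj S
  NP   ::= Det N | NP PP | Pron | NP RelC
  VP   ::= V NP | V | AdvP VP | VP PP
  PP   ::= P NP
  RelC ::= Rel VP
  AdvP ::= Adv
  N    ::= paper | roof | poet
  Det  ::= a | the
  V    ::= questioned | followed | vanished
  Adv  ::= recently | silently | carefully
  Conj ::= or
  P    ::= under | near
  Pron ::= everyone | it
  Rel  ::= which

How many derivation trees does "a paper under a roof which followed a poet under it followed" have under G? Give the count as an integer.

7

Two of the 7 distinct bracketings:
[S [NP [NP [Det a] [N paper]] [PP [P under] [NP [NP [NP [Det a] [N roof]] [RelC [Rel which] [VP [V followed] [NP [Det a] [N poet]]]]] [PP [P under] [NP [Pron it]]]]]] [VP [V followed]]]
[S [NP [NP [Det a] [N paper]] [PP [P under] [NP [NP [Det a] [N roof]] [RelC [Rel which] [VP [V followed] [NP [NP [Det a] [N poet]] [PP [P under] [NP [Pron it]]]]]]]]] [VP [V followed]]]
The trees differ in how a recursive rule is bracketed over the same span.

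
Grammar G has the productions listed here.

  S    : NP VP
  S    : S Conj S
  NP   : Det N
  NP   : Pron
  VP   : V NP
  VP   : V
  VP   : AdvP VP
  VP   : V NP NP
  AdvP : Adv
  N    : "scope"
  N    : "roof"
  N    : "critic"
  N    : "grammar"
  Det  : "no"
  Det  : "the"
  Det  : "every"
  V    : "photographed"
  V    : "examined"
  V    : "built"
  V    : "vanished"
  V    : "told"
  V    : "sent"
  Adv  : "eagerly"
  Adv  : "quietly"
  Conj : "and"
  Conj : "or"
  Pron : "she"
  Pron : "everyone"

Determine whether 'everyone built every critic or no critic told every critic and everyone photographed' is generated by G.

[S [S [NP [Pron everyone]] [VP [V built] [NP [Det every] [N critic]]]] [Conj or] [S [S [NP [Det no] [N critic]] [VP [V told] [NP [Det every] [N critic]]]] [Conj and] [S [NP [Pron everyone]] [VP [V photographed]]]]]
The bracketing above is licensed at every node by one of the given productions, with S at the root.

Grammatical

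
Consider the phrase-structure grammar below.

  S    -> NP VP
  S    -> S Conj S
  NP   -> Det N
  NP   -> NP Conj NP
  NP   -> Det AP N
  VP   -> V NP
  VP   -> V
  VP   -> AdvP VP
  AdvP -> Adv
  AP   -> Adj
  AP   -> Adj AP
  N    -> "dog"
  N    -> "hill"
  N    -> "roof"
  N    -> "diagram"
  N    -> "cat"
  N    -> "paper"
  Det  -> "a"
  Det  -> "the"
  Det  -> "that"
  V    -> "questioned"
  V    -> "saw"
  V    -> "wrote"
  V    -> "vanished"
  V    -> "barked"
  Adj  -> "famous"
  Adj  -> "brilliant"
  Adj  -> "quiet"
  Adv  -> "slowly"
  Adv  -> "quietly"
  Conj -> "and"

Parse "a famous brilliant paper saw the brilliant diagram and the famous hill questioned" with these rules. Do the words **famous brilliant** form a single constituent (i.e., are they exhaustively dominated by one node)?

[S [S [NP [Det a] [AP [Adj famous] [AP [Adj brilliant]]] [N paper]] [VP [V saw] [NP [Det the] [AP [Adj brilliant]] [N diagram]]]] [Conj and] [S [NP [Det the] [AP [Adj famous]] [N hill]] [VP [V questioned]]]]
The words 'famous brilliant' are exhaustively dominated by a single AP node (built by AP → Adj AP), so they form a constituent.

Yes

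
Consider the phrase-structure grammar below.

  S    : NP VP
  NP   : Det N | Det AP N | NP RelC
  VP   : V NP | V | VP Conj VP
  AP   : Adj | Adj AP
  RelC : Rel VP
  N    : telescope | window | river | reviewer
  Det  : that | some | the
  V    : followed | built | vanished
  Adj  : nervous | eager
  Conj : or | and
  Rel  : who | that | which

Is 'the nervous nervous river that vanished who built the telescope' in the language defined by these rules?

Ungrammatical

For S → NP VP, every NP-prefix leaves a non-VP remainder: after 'the nervous nervous river' the remainder is not a VP; after 'the nervous nervous river that vanished' the remainder is not a VP; after 'the nervous nervous river that vanished who built' the remainder is not a VP.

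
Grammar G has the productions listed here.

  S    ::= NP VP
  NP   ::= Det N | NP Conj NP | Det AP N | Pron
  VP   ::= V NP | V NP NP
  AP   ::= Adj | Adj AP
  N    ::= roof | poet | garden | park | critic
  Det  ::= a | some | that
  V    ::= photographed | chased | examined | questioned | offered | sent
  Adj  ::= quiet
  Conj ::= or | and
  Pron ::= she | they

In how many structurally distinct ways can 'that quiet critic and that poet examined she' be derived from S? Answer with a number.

[S [NP [NP [Det that] [AP [Adj quiet]] [N critic]] [Conj and] [NP [Det that] [N poet]]] [VP [V examined] [NP [Pron she]]]]
No rule offers an alternative attachment or grouping for any span, so this is the only derivation.

1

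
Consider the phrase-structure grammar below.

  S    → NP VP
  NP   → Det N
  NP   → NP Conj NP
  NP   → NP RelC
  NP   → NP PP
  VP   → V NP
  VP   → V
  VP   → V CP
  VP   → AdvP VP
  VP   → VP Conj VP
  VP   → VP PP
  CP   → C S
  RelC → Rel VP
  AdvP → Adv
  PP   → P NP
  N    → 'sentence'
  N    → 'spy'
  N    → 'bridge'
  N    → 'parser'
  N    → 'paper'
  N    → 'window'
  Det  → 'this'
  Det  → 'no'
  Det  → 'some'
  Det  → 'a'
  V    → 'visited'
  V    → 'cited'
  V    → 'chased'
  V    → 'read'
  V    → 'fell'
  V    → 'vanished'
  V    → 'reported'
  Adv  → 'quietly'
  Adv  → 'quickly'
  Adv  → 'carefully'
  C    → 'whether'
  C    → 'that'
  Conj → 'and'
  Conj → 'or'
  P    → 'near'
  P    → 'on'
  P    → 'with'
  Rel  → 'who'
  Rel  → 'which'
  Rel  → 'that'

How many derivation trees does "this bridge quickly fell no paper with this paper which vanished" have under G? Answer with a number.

Two of the 4 distinct bracketings:
[S [NP [Det this] [N bridge]] [VP [AdvP [Adv quickly]] [VP [V fell] [NP [NP [NP [Det no] [N paper]] [PP [P with] [NP [Det this] [N paper]]]] [RelC [Rel which] [VP [V vanished]]]]]]]
[S [NP [Det this] [N bridge]] [VP [AdvP [Adv quickly]] [VP [V fell] [NP [NP [Det no] [N paper]] [PP [P with] [NP [NP [Det this] [N paper]] [RelC [Rel which] [VP [V vanished]]]]]]]]]
The trees differ in how a recursive rule is bracketed over the same span.

4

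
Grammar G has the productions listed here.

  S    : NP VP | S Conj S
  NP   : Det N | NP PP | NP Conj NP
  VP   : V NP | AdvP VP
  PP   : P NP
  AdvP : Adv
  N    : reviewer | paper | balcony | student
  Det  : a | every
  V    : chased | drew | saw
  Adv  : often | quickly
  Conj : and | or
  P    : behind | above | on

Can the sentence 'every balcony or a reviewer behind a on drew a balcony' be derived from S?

Ungrammatical

A Det word can never sit immediately before a P word in any string this grammar generates, so the substring 'a on' rules out a derivation.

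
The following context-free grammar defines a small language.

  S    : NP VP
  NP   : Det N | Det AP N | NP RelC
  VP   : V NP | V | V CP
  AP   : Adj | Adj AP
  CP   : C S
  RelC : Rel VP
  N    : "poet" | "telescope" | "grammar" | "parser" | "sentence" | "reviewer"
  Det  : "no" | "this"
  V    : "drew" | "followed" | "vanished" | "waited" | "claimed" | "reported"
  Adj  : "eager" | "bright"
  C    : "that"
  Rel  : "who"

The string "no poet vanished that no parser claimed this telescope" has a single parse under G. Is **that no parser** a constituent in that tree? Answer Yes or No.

[S [NP [Det no] [N poet]] [VP [V vanished] [CP [C that] [S [NP [Det no] [N parser]] [VP [V claimed] [NP [Det this] [N telescope]]]]]]]
The smallest constituent containing 'that no parser' is the CP spanning 'that no parser claimed this telescope'; no single node in the tree dominates exactly the given words.

No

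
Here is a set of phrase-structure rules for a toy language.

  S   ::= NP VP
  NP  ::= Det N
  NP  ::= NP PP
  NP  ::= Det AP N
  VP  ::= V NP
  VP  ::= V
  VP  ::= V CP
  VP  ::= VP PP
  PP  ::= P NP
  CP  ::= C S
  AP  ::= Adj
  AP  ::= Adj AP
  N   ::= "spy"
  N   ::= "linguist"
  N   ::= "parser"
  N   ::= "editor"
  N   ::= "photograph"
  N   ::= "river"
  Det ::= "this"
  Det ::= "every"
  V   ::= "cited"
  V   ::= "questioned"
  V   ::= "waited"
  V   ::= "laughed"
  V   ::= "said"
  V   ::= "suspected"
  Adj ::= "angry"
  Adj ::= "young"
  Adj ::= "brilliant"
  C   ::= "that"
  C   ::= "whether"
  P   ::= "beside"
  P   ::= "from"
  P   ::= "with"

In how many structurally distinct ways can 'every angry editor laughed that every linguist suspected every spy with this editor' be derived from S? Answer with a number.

3

Two of the 3 distinct bracketings:
[S [NP [Det every] [AP [Adj angry]] [N editor]] [VP [V laughed] [CP [C that] [S [NP [Det every] [N linguist]] [VP [V suspected] [NP [NP [Det every] [N spy]] [PP [P with] [NP [Det this] [N editor]]]]]]]]]
[S [NP [Det every] [AP [Adj angry]] [N editor]] [VP [V laughed] [CP [C that] [S [NP [Det every] [N linguist]] [VP [VP [V suspected] [NP [Det every] [N spy]]] [PP [P with] [NP [Det this] [N editor]]]]]]]]
The difference turns on whether NP → NP PP is used at the relevant span, versus an alternative expansion of NP.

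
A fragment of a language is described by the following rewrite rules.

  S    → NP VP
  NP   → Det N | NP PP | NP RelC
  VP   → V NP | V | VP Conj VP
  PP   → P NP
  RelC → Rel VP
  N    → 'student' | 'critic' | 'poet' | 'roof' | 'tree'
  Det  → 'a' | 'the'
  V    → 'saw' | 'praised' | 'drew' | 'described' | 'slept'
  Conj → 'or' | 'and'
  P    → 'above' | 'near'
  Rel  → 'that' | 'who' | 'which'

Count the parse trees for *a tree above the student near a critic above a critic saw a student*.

Two of the 5 distinct bracketings:
[S [NP [NP [Det a] [N tree]] [PP [P above] [NP [NP [Det the] [N student]] [PP [P near] [NP [NP [Det a] [N critic]] [PP [P above] [NP [Det a] [N critic]]]]]]]] [VP [V saw] [NP [Det a] [N student]]]]
[S [NP [NP [Det a] [N tree]] [PP [P above] [NP [NP [NP [Det the] [N student]] [PP [P near] [NP [Det a] [N critic]]]] [PP [P above] [NP [Det a] [N critic]]]]]] [VP [V saw] [NP [Det a] [N student]]]]
The trees differ in how a recursive rule is bracketed over the same span.

5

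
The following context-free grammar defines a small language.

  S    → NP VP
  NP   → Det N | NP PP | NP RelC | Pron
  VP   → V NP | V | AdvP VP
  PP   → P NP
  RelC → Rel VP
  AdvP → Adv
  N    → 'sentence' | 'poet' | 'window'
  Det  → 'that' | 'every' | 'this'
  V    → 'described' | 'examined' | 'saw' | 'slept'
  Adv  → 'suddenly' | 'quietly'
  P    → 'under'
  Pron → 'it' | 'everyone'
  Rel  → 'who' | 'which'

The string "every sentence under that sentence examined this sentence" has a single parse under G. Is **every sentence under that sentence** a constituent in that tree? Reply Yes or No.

Yes

[S [NP [NP [Det every] [N sentence]] [PP [P under] [NP [Det that] [N sentence]]]] [VP [V examined] [NP [Det this] [N sentence]]]]
The words 'every sentence under that sentence' are exhaustively dominated by a single NP node (built by NP → NP PP), so they form a constituent.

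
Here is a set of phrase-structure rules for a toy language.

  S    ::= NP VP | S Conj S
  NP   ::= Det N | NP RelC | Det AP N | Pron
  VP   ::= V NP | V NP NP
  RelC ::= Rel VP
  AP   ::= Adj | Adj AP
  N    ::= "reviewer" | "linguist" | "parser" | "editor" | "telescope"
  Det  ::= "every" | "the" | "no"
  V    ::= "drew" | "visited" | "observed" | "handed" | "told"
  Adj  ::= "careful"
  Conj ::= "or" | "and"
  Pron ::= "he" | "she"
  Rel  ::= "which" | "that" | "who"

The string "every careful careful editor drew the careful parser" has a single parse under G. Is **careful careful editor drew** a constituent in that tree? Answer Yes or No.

No

[S [NP [Det every] [AP [Adj careful] [AP [Adj careful]]] [N editor]] [VP [V drew] [NP [Det the] [AP [Adj careful]] [N parser]]]]
The smallest constituent containing 'careful careful editor drew' is the S spanning 'every careful careful editor drew the careful parser'; no single node in the tree dominates exactly the given words.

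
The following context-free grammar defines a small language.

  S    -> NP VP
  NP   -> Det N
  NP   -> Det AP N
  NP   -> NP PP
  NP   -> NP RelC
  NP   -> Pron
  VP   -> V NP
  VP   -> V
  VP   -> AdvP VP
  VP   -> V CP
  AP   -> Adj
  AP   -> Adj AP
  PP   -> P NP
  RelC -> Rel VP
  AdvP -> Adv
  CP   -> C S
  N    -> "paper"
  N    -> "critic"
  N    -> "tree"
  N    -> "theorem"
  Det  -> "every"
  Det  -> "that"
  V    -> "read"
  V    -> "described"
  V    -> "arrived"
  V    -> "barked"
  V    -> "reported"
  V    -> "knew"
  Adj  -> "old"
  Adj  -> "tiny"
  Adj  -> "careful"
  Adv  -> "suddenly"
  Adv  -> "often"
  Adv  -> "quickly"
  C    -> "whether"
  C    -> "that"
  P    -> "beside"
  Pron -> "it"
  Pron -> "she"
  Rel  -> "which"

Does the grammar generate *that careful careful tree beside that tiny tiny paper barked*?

S
  NP
    NP
      Det: that
      AP
        Adj: careful
        AP
          Adj: careful
      N: tree
    PP
      P: beside
      NP
        Det: that
        AP
          Adj: tiny
          AP
            Adj: tiny
        N: paper
  VP
    V: barked
Every word is introduced by a lexical rule and the phrasal rules combine the resulting categories into a single S.

Grammatical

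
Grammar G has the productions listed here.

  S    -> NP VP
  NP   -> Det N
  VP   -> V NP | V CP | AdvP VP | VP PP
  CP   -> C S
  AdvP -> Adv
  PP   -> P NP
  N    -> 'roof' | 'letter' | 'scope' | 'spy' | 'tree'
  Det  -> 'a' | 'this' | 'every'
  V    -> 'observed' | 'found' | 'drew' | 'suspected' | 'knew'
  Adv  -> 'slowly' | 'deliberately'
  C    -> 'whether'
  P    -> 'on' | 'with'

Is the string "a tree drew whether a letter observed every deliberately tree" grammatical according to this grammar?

Ungrammatical

A Det word can never sit immediately before an Adv word in any string this grammar generates, so the substring 'every deliberately' rules out a derivation.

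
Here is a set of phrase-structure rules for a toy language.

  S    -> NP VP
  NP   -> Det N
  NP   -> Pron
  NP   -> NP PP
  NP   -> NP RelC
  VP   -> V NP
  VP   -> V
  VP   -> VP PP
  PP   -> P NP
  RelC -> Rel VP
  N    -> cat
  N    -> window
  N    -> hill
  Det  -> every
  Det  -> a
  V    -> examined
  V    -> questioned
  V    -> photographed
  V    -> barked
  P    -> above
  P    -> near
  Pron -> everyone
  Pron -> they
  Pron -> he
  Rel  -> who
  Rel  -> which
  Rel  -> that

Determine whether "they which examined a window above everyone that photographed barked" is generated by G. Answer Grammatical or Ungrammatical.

Grammatical

[S [NP [NP [NP [Pron they]] [RelC [Rel which] [VP [V examined] [NP [Det a] [N window]]]]] [PP [P above] [NP [NP [Pron everyone]] [RelC [Rel that] [VP [V photographed]]]]]] [VP [V barked]]]
The bracketing above is licensed at every node by one of the given productions, with S at the root.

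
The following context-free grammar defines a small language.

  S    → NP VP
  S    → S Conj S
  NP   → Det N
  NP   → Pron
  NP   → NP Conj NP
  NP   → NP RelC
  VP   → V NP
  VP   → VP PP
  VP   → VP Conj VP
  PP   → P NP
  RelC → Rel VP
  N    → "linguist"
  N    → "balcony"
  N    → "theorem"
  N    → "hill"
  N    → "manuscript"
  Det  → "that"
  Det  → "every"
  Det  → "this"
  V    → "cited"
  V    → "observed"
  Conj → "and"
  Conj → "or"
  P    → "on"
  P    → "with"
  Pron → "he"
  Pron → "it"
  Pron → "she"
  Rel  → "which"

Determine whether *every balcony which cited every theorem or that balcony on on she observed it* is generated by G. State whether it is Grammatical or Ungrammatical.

Ungrammatical

A P word can never sit immediately before a P word in any string this grammar generates, so the substring 'on on' rules out a derivation.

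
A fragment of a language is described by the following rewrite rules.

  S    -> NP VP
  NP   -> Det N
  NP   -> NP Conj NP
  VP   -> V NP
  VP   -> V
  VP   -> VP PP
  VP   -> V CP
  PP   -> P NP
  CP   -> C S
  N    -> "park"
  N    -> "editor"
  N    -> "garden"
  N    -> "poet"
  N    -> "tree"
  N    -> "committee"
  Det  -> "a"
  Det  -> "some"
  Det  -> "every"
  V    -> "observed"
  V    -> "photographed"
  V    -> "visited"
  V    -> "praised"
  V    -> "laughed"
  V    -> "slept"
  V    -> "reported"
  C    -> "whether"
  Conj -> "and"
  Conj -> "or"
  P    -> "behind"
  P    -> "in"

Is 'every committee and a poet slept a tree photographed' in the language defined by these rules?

Ungrammatical

For S → NP VP, every NP-prefix leaves a non-VP remainder: after 'every committee' the remainder is not a VP; after 'every committee and a poet' the remainder is not a VP.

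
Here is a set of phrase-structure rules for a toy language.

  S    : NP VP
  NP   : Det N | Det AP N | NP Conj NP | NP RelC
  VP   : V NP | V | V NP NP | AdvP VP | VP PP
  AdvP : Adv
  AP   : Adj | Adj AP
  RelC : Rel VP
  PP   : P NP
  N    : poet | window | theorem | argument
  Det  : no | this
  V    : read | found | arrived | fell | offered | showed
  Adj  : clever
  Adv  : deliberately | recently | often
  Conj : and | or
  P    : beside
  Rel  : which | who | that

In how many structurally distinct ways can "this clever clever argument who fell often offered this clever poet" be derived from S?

1

[S [NP [NP [Det this] [AP [Adj clever] [AP [Adj clever]]] [N argument]] [RelC [Rel who] [VP [V fell]]]] [VP [AdvP [Adv often]] [VP [V offered] [NP [Det this] [AP [Adj clever]] [N poet]]]]]
No rule offers an alternative attachment or grouping for any span, so this is the only derivation.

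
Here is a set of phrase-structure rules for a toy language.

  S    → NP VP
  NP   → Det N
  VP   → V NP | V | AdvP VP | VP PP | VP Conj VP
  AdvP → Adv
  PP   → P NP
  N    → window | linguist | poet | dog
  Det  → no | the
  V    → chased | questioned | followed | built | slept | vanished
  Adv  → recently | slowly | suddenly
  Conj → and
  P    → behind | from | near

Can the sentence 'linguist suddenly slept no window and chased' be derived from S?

For S → NP VP, no prefix of the string parses as an NP.

Ungrammatical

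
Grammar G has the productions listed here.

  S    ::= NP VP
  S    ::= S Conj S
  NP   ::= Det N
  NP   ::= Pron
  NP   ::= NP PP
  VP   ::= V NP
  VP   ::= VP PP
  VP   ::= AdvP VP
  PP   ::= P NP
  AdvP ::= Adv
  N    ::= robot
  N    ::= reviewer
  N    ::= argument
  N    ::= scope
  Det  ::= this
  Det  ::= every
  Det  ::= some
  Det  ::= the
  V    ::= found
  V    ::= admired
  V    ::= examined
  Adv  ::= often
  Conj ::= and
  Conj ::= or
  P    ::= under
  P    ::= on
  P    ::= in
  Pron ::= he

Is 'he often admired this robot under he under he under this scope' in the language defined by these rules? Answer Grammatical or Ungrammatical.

Grammatical

[S [NP [Pron he]] [VP [VP [AdvP [Adv often]] [VP [V admired] [NP [Det this] [N robot]]]] [PP [P under] [NP [NP [Pron he]] [PP [P under] [NP [NP [Pron he]] [PP [P under] [NP [Det this] [N scope]]]]]]]]]
The bracketing above is licensed at every node by one of the given productions, with S at the root.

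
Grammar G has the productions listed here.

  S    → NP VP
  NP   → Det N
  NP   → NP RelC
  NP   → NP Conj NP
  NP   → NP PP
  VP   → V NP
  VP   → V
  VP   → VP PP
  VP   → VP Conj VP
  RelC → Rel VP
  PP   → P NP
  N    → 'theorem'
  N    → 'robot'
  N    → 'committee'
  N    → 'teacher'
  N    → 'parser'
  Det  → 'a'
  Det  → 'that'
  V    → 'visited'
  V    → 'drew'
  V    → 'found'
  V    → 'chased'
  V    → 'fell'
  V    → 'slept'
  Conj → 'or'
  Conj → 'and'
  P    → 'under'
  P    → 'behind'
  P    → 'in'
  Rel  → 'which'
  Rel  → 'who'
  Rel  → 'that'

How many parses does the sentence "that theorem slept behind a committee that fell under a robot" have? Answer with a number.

3

Two of the 3 distinct bracketings:
[S [NP [Det that] [N theorem]] [VP [VP [V slept]] [PP [P behind] [NP [NP [Det a] [N committee]] [RelC [Rel that] [VP [VP [V fell]] [PP [P under] [NP [Det a] [N robot]]]]]]]]]
[S [NP [Det that] [N theorem]] [VP [VP [V slept]] [PP [P behind] [NP [NP [NP [Det a] [N committee]] [RelC [Rel that] [VP [V fell]]]] [PP [P under] [NP [Det a] [N robot]]]]]]]
The difference turns on whether NP → NP PP is used at the relevant span, versus an alternative expansion of NP.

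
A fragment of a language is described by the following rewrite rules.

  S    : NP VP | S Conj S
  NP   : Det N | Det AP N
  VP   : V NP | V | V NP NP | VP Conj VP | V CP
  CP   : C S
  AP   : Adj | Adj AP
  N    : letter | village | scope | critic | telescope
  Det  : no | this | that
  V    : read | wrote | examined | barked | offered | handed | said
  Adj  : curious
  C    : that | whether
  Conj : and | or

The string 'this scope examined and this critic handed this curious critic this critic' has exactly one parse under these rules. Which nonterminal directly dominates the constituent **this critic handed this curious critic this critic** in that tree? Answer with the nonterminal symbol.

S
  S
    NP
      Det: this
      N: scope
    VP
      V: examined
  Conj: and
  S
    NP
      Det: this
      N: critic
    VP
      V: handed
      NP
        Det: this
        AP
          Adj: curious
        N: critic
      NP
        Det: this
        N: critic
The span 'this critic handed this curious critic this critic' is the S node built by S → NP VP.
Its mother is the S built by S → S Conj S.

S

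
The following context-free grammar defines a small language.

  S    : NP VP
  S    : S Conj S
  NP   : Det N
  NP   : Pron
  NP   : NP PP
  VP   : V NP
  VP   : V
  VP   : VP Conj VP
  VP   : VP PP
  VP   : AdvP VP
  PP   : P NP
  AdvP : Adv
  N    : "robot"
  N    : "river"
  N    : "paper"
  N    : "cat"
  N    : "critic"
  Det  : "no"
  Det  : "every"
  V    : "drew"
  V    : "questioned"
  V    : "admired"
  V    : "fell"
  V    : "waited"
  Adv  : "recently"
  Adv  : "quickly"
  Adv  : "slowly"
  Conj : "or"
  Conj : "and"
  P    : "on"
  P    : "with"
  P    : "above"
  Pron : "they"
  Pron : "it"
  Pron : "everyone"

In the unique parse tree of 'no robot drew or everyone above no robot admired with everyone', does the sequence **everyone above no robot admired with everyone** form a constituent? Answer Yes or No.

[S [S [NP [Det no] [N robot]] [VP [V drew]]] [Conj or] [S [NP [NP [Pron everyone]] [PP [P above] [NP [Det no] [N robot]]]] [VP [VP [V admired]] [PP [P with] [NP [Pron everyone]]]]]]
The words 'everyone above no robot admired with everyone' are exhaustively dominated by a single S node (built by S → NP VP), so they form a constituent.

Yes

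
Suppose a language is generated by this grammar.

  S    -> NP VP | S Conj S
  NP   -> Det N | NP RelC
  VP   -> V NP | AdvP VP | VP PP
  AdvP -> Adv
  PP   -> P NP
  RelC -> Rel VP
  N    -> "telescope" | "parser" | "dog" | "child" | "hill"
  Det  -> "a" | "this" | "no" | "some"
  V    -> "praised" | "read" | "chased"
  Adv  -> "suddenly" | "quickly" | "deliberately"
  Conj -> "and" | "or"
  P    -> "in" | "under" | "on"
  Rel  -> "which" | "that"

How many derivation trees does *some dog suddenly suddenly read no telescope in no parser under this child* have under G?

Two of the 6 distinct bracketings:
[S [NP [Det some] [N dog]] [VP [AdvP [Adv suddenly]] [VP [AdvP [Adv suddenly]] [VP [VP [VP [V read] [NP [Det no] [N telescope]]] [PP [P in] [NP [Det no] [N parser]]]] [PP [P under] [NP [Det this] [N child]]]]]]]
[S [NP [Det some] [N dog]] [VP [AdvP [Adv suddenly]] [VP [VP [AdvP [Adv suddenly]] [VP [VP [V read] [NP [Det no] [N telescope]]] [PP [P in] [NP [Det no] [N parser]]]]] [PP [P under] [NP [Det this] [N child]]]]]]
The trees differ in how a recursive rule is bracketed over the same span.

6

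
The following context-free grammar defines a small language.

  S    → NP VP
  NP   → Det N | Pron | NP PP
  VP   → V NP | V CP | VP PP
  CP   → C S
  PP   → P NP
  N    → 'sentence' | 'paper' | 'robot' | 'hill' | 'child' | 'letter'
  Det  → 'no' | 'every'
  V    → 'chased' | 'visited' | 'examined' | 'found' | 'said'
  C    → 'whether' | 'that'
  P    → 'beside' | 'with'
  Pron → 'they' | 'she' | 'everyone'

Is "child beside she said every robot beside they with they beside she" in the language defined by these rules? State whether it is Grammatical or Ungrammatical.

Ungrammatical

For S → NP VP, no prefix of the string parses as an NP.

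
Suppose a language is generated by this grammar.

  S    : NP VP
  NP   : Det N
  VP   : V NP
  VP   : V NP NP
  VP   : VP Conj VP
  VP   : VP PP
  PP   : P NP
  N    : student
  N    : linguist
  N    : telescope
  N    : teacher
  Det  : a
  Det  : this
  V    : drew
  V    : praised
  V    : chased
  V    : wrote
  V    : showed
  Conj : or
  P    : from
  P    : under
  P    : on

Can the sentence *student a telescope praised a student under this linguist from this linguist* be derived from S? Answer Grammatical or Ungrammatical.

Ungrammatical

For S → NP VP, no prefix of the string parses as an NP.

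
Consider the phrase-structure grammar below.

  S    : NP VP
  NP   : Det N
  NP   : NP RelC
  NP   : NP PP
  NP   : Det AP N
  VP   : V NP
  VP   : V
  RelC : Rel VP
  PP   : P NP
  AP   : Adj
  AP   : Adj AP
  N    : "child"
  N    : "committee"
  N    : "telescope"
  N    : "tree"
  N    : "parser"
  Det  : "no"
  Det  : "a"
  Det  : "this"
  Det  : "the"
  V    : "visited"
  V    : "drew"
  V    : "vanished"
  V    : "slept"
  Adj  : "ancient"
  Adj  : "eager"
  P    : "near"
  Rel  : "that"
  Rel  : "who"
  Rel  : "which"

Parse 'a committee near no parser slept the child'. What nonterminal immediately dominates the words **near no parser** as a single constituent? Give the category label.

[S [NP [NP [Det a] [N committee]] [PP [P near] [NP [Det no] [N parser]]]] [VP [V slept] [NP [Det the] [N child]]]]
The span 'near no parser' is the PP node built by PP → P NP.

PP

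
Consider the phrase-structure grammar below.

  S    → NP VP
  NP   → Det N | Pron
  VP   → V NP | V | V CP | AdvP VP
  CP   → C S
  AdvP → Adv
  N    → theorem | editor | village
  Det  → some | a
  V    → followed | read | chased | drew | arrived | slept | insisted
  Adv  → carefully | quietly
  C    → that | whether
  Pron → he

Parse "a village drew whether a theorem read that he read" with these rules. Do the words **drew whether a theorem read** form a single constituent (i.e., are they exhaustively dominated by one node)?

No

[S [NP [Det a] [N village]] [VP [V drew] [CP [C whether] [S [NP [Det a] [N theorem]] [VP [V read] [CP [C that] [S [NP [Pron he]] [VP [V read]]]]]]]]]
The smallest constituent containing 'drew whether a theorem read' is the VP spanning 'drew whether a theorem read that he read'; no single node in the tree dominates exactly the given words.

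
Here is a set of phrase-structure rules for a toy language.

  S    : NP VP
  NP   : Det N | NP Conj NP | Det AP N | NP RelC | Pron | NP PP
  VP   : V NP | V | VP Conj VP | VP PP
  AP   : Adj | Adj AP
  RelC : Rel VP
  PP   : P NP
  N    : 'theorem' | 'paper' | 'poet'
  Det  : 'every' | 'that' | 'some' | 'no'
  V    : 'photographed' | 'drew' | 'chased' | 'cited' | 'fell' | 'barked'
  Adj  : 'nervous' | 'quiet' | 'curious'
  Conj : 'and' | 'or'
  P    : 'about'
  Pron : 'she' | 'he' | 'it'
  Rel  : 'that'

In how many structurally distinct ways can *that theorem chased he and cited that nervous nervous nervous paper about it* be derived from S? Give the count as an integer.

3

Two of the 3 distinct bracketings:
[S [NP [Det that] [N theorem]] [VP [VP [V chased] [NP [Pron he]]] [Conj and] [VP [V cited] [NP [NP [Det that] [AP [Adj nervous] [AP [Adj nervous] [AP [Adj nervous]]]] [N paper]] [PP [P about] [NP [Pron it]]]]]]]
[S [NP [Det that] [N theorem]] [VP [VP [V chased] [NP [Pron he]]] [Conj and] [VP [VP [V cited] [NP [Det that] [AP [Adj nervous] [AP [Adj nervous] [AP [Adj nervous]]]] [N paper]]] [PP [P about] [NP [Pron it]]]]]]
The difference turns on whether NP → NP PP is used at the relevant span, versus an alternative expansion of NP.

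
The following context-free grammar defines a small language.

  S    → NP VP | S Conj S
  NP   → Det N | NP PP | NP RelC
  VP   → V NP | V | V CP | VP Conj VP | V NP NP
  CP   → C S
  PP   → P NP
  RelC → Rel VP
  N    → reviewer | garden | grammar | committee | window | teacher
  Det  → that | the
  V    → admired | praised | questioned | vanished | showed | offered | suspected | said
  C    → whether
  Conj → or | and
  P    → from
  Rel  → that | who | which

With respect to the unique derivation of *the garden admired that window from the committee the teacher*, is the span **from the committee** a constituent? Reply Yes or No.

[S [NP [Det the] [N garden]] [VP [V admired] [NP [NP [Det that] [N window]] [PP [P from] [NP [Det the] [N committee]]]] [NP [Det the] [N teacher]]]]
The words 'from the committee' are exhaustively dominated by a single PP node (built by PP → P NP), so they form a constituent.

Yes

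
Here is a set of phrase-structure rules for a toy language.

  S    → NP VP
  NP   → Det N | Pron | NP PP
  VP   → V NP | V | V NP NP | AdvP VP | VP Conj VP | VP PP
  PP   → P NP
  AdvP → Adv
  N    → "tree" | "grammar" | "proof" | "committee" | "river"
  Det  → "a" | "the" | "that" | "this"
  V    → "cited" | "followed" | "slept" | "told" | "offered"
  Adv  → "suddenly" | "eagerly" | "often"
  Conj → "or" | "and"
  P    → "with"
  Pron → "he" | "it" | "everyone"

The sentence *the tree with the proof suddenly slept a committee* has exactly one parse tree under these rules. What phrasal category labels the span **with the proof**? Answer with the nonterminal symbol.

PP

S
  NP
    NP
      Det: the
      N: tree
    PP
      P: with
      NP
        Det: the
        N: proof
  VP
    AdvP
      Adv: suddenly
    VP
      V: slept
      NP
        Det: a
        N: committee
The span 'with the proof' is the PP node built by PP → P NP.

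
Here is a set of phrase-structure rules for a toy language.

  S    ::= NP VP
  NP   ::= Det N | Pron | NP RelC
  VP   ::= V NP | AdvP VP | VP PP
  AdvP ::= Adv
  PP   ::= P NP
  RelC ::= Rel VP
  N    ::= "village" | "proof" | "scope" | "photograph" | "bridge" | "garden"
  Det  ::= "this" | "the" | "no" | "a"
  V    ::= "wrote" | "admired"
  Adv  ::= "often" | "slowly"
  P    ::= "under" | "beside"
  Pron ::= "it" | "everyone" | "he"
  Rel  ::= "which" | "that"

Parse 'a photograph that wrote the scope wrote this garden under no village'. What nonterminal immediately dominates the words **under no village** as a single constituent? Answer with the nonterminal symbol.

S
  NP
    NP
      Det: a
      N: photograph
    RelC
      Rel: that
      VP
        V: wrote
        NP
          Det: the
          N: scope
  VP
    VP
      V: wrote
      NP
        Det: this
        N: garden
    PP
      P: under
      NP
        Det: no
        N: village
The span 'under no village' is the PP node built by PP → P NP.

PP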